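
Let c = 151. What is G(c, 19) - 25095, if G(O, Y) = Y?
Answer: -25076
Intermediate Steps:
G(c, 19) - 25095 = 19 - 25095 = -25076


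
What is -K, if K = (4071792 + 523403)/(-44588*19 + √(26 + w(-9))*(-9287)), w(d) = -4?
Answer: 1946460269270/357901466733 - 42675575965*√22/715802933466 ≈ 5.1589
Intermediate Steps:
K = 4595195/(-847172 - 9287*√22) (K = (4071792 + 523403)/(-44588*19 + √(26 - 4)*(-9287)) = 4595195/(-847172 + √22*(-9287)) = 4595195/(-847172 - 9287*√22) ≈ -5.1589)
-K = -(-1946460269270/357901466733 + 42675575965*√22/715802933466) = 1946460269270/357901466733 - 42675575965*√22/715802933466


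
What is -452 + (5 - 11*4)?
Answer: -491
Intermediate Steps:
-452 + (5 - 11*4) = -452 + (5 - 44) = -452 - 39 = -491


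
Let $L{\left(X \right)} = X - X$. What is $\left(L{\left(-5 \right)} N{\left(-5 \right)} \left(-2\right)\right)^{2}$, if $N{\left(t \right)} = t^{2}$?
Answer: $0$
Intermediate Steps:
$L{\left(X \right)} = 0$
$\left(L{\left(-5 \right)} N{\left(-5 \right)} \left(-2\right)\right)^{2} = \left(0 \left(-5\right)^{2} \left(-2\right)\right)^{2} = \left(0 \cdot 25 \left(-2\right)\right)^{2} = \left(0 \left(-2\right)\right)^{2} = 0^{2} = 0$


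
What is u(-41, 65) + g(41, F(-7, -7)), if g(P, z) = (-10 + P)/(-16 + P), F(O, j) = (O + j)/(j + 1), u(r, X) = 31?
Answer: 806/25 ≈ 32.240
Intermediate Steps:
F(O, j) = (O + j)/(1 + j)
g(P, z) = (-10 + P)/(-16 + P)
u(-41, 65) + g(41, F(-7, -7)) = 31 + (-10 + 41)/(-16 + 41) = 31 + 31/25 = 806/25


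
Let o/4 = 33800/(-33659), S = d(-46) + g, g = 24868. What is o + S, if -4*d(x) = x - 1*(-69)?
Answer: 3346813091/134636 ≈ 24858.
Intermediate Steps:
d(x) = -69/4 - x/4 (d(x) = -(x - 1*(-69))/4 = -(x + 69)/4 = -(69 + x)/4 = -69/4 - x/4)
S = 99449/4 (S = (-69/4 - ¼*(-46)) + 24868 = (-69/4 + 23/2) + 24868 = -23/4 + 24868 = 99449/4 ≈ 24862.)
o = -135200/33659 (o = 4*(33800/(-33659)) = 4*(33800*(-1/33659)) = 4*(-33800/33659) = -135200/33659 ≈ -4.0168)
o + S = -135200/33659 + 99449/4 = 3346813091/134636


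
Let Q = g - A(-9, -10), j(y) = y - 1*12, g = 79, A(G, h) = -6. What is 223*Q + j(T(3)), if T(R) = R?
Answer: 18946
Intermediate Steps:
j(y) = -12 + y (j(y) = y - 12 = -12 + y)
Q = 85 (Q = 79 - 1*(-6) = 79 + 6 = 85)
223*Q + j(T(3)) = 223*85 + (-12 + 3) = 18955 - 9 = 18946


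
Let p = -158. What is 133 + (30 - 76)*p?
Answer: 7401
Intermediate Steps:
133 + (30 - 76)*p = 133 + (30 - 76)*(-158) = 133 - 46*(-158) = 133 + 7268 = 7401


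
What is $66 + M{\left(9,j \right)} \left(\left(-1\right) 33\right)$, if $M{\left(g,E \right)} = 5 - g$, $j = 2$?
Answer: $198$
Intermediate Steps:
$66 + M{\left(9,j \right)} \left(\left(-1\right) 33\right) = 66 + \left(5 - 9\right) \left(\left(-1\right) 33\right) = 66 + \left(5 - 9\right) \left(-33\right) = 66 - -132 = 66 + 132 = 198$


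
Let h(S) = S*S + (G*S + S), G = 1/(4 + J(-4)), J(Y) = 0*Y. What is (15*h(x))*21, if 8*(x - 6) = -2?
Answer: 50715/4 ≈ 12679.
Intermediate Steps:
J(Y) = 0
x = 23/4 (x = 6 + (1/8)*(-2) = 6 - 1/4 = 23/4 ≈ 5.7500)
G = 1/4 (G = 1/(4 + 0) = 1/4 ≈ 0.25000)
h(S) = S**2 + 5*S/4 (h(S) = S*S + (S/4 + S) = S**2 + 5*S/4)
(15*h(x))*21 = (15*((1/4)*(23/4)*(5 + 4*(23/4))))*21 = (15*((1/4)*(23/4)*(5 + 23)))*21 = (15*((1/4)*(23/4)*28))*21 = (15*(161/4))*21 = (2415/4)*21 = 50715/4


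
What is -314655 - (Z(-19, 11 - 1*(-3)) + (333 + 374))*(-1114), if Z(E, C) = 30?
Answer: 506363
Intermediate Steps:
-314655 - (Z(-19, 11 - 1*(-3)) + (333 + 374))*(-1114) = -314655 - (30 + (333 + 374))*(-1114) = -314655 - (30 + 707)*(-1114) = -314655 - 737*(-1114) = -314655 - 1*(-821018) = -314655 + 821018 = 506363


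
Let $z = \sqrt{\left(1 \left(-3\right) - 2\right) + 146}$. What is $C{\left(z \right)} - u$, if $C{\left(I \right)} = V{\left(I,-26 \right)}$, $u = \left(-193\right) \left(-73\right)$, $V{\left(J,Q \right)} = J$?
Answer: $-14089 + \sqrt{141} \approx -14077.0$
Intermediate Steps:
$u = 14089$
$z = \sqrt{141}$ ($z = \sqrt{\left(-3 - 2\right) + 146} = \sqrt{-5 + 146} = \sqrt{141} \approx 11.874$)
$C{\left(I \right)} = I$
$C{\left(z \right)} - u = \sqrt{141} - 14089 = -14089 + \sqrt{141}$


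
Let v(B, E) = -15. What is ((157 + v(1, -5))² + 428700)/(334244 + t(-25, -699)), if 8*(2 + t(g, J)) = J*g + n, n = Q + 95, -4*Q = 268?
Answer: 3590912/2691439 ≈ 1.3342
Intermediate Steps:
Q = -67 (Q = -¼*268 = -67)
n = 28 (n = -67 + 95 = 28)
t(g, J) = 3/2 + J*g/8 (t(g, J) = -2 + (J*g + 28)/8 = -2 + (28 + J*g)/8 = -2 + (7/2 + J*g/8) = 3/2 + J*g/8)
((157 + v(1, -5))² + 428700)/(334244 + t(-25, -699)) = ((157 - 15)² + 428700)/(334244 + (3/2 + (⅛)*(-699)*(-25))) = (142² + 428700)/(334244 + (3/2 + 17475/8)) = (20164 + 428700)/(334244 + 17487/8) = 448864/(2691439/8) = 448864*(8/2691439) = 3590912/2691439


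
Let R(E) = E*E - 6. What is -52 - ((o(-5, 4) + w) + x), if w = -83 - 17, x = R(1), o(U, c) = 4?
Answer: 49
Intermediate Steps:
R(E) = -6 + E² (R(E) = E² - 6 = -6 + E²)
x = -5 (x = -6 + 1² = -6 + 1 = -5)
w = -100
-52 - ((o(-5, 4) + w) + x) = -52 - ((4 - 100) - 5) = -52 - (-96 - 5) = -52 - 1*(-101) = -52 + 101 = 49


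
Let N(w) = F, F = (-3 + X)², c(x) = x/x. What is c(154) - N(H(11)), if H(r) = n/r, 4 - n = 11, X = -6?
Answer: -80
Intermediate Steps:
n = -7 (n = 4 - 1*11 = 4 - 11 = -7)
c(x) = 1
F = 81 (F = (-3 - 6)² = (-9)² = 81)
H(r) = -7/r
N(w) = 81
c(154) - N(H(11)) = 1 - 1*81 = 1 - 81 = -80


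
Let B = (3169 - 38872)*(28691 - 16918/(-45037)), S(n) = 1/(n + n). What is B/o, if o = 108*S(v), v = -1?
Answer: 1708684071665/90074 ≈ 1.8970e+7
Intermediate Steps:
S(n) = 1/(2*n)
o = -54 (o = 108*((1/2)/(-1)) = 108*((1/2)*(-1)) = 108*(-1/2) = -54)
B = -46134469934955/45037 (B = -35703*(28691 - 16918*(-1/45037)) = -35703*(28691 + 16918/45037) = -35703*1292173485/45037 = -46134469934955/45037 ≈ -1.0244e+9)
B/o = -46134469934955/45037/(-54) = -46134469934955/45037*(-1/54) = 1708684071665/90074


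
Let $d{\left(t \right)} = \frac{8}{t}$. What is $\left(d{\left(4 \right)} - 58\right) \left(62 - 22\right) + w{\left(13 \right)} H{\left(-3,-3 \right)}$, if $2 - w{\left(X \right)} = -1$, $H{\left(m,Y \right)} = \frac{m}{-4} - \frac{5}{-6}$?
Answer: $- \frac{8941}{4} \approx -2235.3$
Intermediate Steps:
$H{\left(m,Y \right)} = \frac{5}{6} - \frac{m}{4}$ ($H{\left(m,Y \right)} = m \left(- \frac{1}{4}\right) - - \frac{5}{6} = - \frac{m}{4} + \frac{5}{6} = \frac{5}{6} - \frac{m}{4}$)
$w{\left(X \right)} = 3$ ($w{\left(X \right)} = 2 - -1 = 2 + 1 = 3$)
$\left(d{\left(4 \right)} - 58\right) \left(62 - 22\right) + w{\left(13 \right)} H{\left(-3,-3 \right)} = \left(\frac{8}{4} - 58\right) \left(62 - 22\right) + 3 \left(\frac{5}{6} - - \frac{3}{4}\right) = \left(8 \cdot \frac{1}{4} - 58\right) 40 + 3 \left(\frac{5}{6} + \frac{3}{4}\right) = \left(2 - 58\right) 40 + 3 \cdot \frac{19}{12} = \left(-56\right) 40 + \frac{19}{4} = -2240 + \frac{19}{4} = - \frac{8941}{4}$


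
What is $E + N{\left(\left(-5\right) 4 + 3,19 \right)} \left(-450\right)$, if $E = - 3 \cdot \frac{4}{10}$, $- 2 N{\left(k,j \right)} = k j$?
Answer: $- \frac{363381}{5} \approx -72676.0$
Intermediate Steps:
$N{\left(k,j \right)} = - \frac{j k}{2}$ ($N{\left(k,j \right)} = - \frac{k j}{2} = - \frac{j k}{2}$)
$E = - \frac{6}{5}$ ($E = - 3 \cdot 4 \cdot \frac{1}{10} = \left(-3\right) \frac{2}{5} = - \frac{6}{5} \approx -1.2$)
$E + N{\left(\left(-5\right) 4 + 3,19 \right)} \left(-450\right) = - \frac{6}{5} + \left(- \frac{1}{2}\right) 19 \left(\left(-5\right) 4 + 3\right) \left(-450\right) = - \frac{6}{5} + \left(- \frac{1}{2}\right) 19 \left(-20 + 3\right) \left(-450\right) = - \frac{6}{5} + \left(- \frac{1}{2}\right) 19 \left(-17\right) \left(-450\right) = - \frac{6}{5} + \frac{323}{2} \left(-450\right) = - \frac{6}{5} - 72675 = - \frac{363381}{5}$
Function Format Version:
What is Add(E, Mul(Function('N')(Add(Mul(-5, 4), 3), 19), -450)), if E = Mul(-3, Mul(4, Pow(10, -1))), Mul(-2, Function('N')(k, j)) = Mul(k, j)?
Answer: Rational(-363381, 5) ≈ -72676.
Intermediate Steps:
Function('N')(k, j) = Mul(Rational(-1, 2), j, k) (Function('N')(k, j) = Mul(Rational(-1, 2), Mul(k, j)) = Mul(Rational(-1, 2), Mul(j, k)) = Mul(Rational(-1, 2), j, k))
E = Rational(-6, 5) (E = Mul(-3, Mul(4, Rational(1, 10))) = Mul(-3, Rational(2, 5)) = Rational(-6, 5) ≈ -1.2000)
Add(E, Mul(Function('N')(Add(Mul(-5, 4), 3), 19), -450)) = Add(Rational(-6, 5), Mul(Mul(Rational(-1, 2), 19, Add(Mul(-5, 4), 3)), -450)) = Add(Rational(-6, 5), Mul(Mul(Rational(-1, 2), 19, Add(-20, 3)), -450)) = Add(Rational(-6, 5), Mul(Mul(Rational(-1, 2), 19, -17), -450)) = Add(Rational(-6, 5), Mul(Rational(323, 2), -450)) = Add(Rational(-6, 5), -72675) = Rational(-363381, 5)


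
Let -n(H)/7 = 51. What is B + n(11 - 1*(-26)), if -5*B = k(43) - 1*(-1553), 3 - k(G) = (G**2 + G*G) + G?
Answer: 80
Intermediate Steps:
n(H) = -357 (n(H) = -7*51 = -357)
k(G) = 3 - G - 2*G**2 (k(G) = 3 - ((G**2 + G*G) + G) = 3 - ((G**2 + G**2) + G) = 3 - (2*G**2 + G) = 3 - (G + 2*G**2) = 3 + (-G - 2*G**2) = 3 - G - 2*G**2)
B = 437 (B = -((3 - 1*43 - 2*43**2) - 1*(-1553))/5 = -((3 - 43 - 2*1849) + 1553)/5 = -((3 - 43 - 3698) + 1553)/5 = -(-3738 + 1553)/5 = -1/5*(-2185) = 437)
B + n(11 - 1*(-26)) = 437 - 357 = 80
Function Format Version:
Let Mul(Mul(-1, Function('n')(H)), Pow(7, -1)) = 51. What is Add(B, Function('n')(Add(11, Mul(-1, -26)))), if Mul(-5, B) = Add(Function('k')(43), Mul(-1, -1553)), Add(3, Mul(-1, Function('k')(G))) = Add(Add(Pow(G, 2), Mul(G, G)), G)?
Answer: 80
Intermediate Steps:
Function('n')(H) = -357 (Function('n')(H) = Mul(-7, 51) = -357)
Function('k')(G) = Add(3, Mul(-1, G), Mul(-2, Pow(G, 2))) (Function('k')(G) = Add(3, Mul(-1, Add(Add(Pow(G, 2), Mul(G, G)), G))) = Add(3, Mul(-1, Add(Add(Pow(G, 2), Pow(G, 2)), G))) = Add(3, Mul(-1, Add(Mul(2, Pow(G, 2)), G))) = Add(3, Mul(-1, Add(G, Mul(2, Pow(G, 2))))) = Add(3, Add(Mul(-1, G), Mul(-2, Pow(G, 2)))) = Add(3, Mul(-1, G), Mul(-2, Pow(G, 2))))
B = 437 (B = Mul(Rational(-1, 5), Add(Add(3, Mul(-1, 43), Mul(-2, Pow(43, 2))), Mul(-1, -1553))) = Mul(Rational(-1, 5), Add(Add(3, -43, Mul(-2, 1849)), 1553)) = Mul(Rational(-1, 5), Add(Add(3, -43, -3698), 1553)) = Mul(Rational(-1, 5), Add(-3738, 1553)) = Mul(Rational(-1, 5), -2185) = 437)
Add(B, Function('n')(Add(11, Mul(-1, -26)))) = Add(437, -357) = 80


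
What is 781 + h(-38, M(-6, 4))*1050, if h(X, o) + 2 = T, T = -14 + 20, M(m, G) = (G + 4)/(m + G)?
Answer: 4981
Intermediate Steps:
M(m, G) = (4 + G)/(G + m)
T = 6
h(X, o) = 4 (h(X, o) = -2 + 6 = 4)
781 + h(-38, M(-6, 4))*1050 = 781 + 4*1050 = 781 + 4200 = 4981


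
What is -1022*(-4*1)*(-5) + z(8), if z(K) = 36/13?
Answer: -265684/13 ≈ -20437.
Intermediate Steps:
z(K) = 36/13 (z(K) = 36*(1/13) = 36/13)
-1022*(-4*1)*(-5) + z(8) = -1022*(-4*1)*(-5) + 36/13 = -(-4088)*(-5) + 36/13 = -1022*20 + 36/13 = -20440 + 36/13 = -265684/13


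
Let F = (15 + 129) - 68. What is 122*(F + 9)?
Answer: 10370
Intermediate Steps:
F = 76 (F = 144 - 68 = 76)
122*(F + 9) = 122*(76 + 9) = 122*85 = 10370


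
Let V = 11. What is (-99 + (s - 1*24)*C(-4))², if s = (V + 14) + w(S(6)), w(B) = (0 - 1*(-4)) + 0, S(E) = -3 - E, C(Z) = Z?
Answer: 14161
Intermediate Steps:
w(B) = 4 (w(B) = (0 + 4) + 0 = 4 + 0 = 4)
s = 29 (s = (11 + 14) + 4 = 25 + 4 = 29)
(-99 + (s - 1*24)*C(-4))² = (-99 + (29 - 1*24)*(-4))² = (-99 + (29 - 24)*(-4))² = (-99 + 5*(-4))² = (-99 - 20)² = (-119)² = 14161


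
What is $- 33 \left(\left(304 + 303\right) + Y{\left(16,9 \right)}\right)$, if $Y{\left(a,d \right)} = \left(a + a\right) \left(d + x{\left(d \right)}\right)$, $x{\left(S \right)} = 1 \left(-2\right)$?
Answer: $-27423$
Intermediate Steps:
$x{\left(S \right)} = -2$
$Y{\left(a,d \right)} = 2 a \left(-2 + d\right)$ ($Y{\left(a,d \right)} = \left(a + a\right) \left(d - 2\right) = 2 a \left(-2 + d\right)$)
$- 33 \left(\left(304 + 303\right) + Y{\left(16,9 \right)}\right) = - 33 \left(\left(304 + 303\right) + 2 \cdot 16 \left(-2 + 9\right)\right) = - 33 \left(607 + 2 \cdot 16 \cdot 7\right) = - 33 \left(607 + 224\right) = \left(-33\right) 831 = -27423$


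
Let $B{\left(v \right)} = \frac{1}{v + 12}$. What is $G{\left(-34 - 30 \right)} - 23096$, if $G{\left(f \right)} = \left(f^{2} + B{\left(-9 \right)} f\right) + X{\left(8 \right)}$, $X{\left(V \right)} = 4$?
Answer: $- \frac{57052}{3} \approx -19017.0$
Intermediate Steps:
$B{\left(v \right)} = \frac{1}{12 + v}$
$G{\left(f \right)} = 4 + f^{2} + \frac{f}{3}$ ($G{\left(f \right)} = \left(f^{2} + \frac{f}{12 - 9}\right) + 4 = \left(f^{2} + \frac{f}{3}\right) + 4 = 4 + f^{2} + \frac{f}{3}$)
$G{\left(-34 - 30 \right)} - 23096 = \left(4 + \left(-34 - 30\right)^{2} + \frac{-34 - 30}{3}\right) - 23096 = \left(4 + \left(-64\right)^{2} + \frac{1}{3} \left(-64\right)\right) - 23096 = \left(4 + 4096 - \frac{64}{3}\right) - 23096 = \frac{12236}{3} - 23096 = - \frac{57052}{3}$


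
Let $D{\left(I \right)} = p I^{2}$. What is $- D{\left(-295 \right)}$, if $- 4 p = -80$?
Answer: $-1740500$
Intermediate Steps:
$p = 20$ ($p = \left(- \frac{1}{4}\right) \left(-80\right) = 20$)
$D{\left(I \right)} = 20 I^{2}$
$- D{\left(-295 \right)} = - 20 \left(-295\right)^{2} = - 20 \cdot 87025 = \left(-1\right) 1740500 = -1740500$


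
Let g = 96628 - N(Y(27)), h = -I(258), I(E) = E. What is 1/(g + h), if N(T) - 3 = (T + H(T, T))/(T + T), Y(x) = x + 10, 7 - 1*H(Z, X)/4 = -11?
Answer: 74/7131049 ≈ 1.0377e-5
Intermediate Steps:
H(Z, X) = 72 (H(Z, X) = 28 - 4*(-11) = 28 + 44 = 72)
Y(x) = 10 + x
N(T) = 3 + (72 + T)/(2*T) (N(T) = 3 + (T + 72)/(T + T) = 3 + (72 + T)/((2*T)) = 3 + (72 + T)*(1/(2*T)) = 3 + (72 + T)/(2*T))
h = -258 (h = -1*258 = -258)
g = 7150141/74 (g = 96628 - (7/2 + 36/(10 + 27)) = 96628 - (7/2 + 36/37) = 96628 - 1*331/74 = 96628 - 331/74 = 7150141/74 ≈ 96624.)
1/(g + h) = 1/(7150141/74 - 258) = 1/(7131049/74) = 74/7131049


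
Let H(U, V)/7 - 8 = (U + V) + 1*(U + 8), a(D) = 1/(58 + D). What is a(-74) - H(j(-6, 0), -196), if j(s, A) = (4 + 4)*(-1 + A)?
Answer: 21951/16 ≈ 1371.9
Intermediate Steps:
j(s, A) = -8 + 8*A (j(s, A) = 8*(-1 + A) = -8 + 8*A)
H(U, V) = 112 + 7*V + 14*U (H(U, V) = 56 + 7*((U + V) + 1*(U + 8)) = 56 + 7*((U + V) + 1*(8 + U)) = 56 + 7*((U + V) + (8 + U)) = 56 + 7*(8 + V + 2*U) = 56 + (56 + 7*V + 14*U) = 112 + 7*V + 14*U)
a(-74) - H(j(-6, 0), -196) = 1/(58 - 74) - (112 + 7*(-196) + 14*(-8 + 8*0)) = 1/(-16) - (112 - 1372 + 14*(-8 + 0)) = -1/16 - (112 - 1372 + 14*(-8)) = -1/16 - (112 - 1372 - 112) = -1/16 - 1*(-1372) = -1/16 + 1372 = 21951/16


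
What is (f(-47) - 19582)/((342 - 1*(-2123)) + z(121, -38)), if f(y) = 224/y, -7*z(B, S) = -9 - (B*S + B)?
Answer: -6444046/600989 ≈ -10.722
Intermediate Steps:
z(B, S) = 9/7 + B/7 + B*S/7 (z(B, S) = -(-9 - (B*S + B))/7 = -(-9 - (B + B*S))/7 = -(-9 + (-B - B*S))/7 = -(-9 - B - B*S)/7 = 9/7 + B/7 + B*S/7)
(f(-47) - 19582)/((342 - 1*(-2123)) + z(121, -38)) = (224/(-47) - 19582)/((342 - 1*(-2123)) + (9/7 + (⅐)*121 + (⅐)*121*(-38))) = (224*(-1/47) - 19582)/((342 + 2123) + (9/7 + 121/7 - 4598/7)) = (-224/47 - 19582)/(2465 - 4468/7) = -920578/(47*12787/7) = -920578/47*7/12787 = -6444046/600989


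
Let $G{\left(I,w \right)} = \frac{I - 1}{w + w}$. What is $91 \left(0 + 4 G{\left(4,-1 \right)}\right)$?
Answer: $-546$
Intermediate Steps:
$G{\left(I,w \right)} = \frac{-1 + I}{2 w}$
$91 \left(0 + 4 G{\left(4,-1 \right)}\right) = 91 \left(0 + 4 \frac{-1 + 4}{2 \left(-1\right)}\right) = 91 \left(0 + 4 \cdot \frac{1}{2} \left(-1\right) 3\right) = 91 \left(0 + 4 \left(- \frac{3}{2}\right)\right) = 91 \left(0 - 6\right) = 91 \left(-6\right) = -546$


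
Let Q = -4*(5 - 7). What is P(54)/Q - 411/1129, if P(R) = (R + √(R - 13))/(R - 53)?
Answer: 28839/4516 + √41/8 ≈ 7.1864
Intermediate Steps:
Q = 8 (Q = -4*(-2) = 8)
P(R) = (R + √(-13 + R))/(-53 + R)
P(54)/Q - 411/1129 = ((54 + √(-13 + 54))/(-53 + 54))/8 - 411/1129 = ((54 + √41)/1)*(⅛) - 411*1/1129 = (1*(54 + √41))*(⅛) - 411/1129 = (54 + √41)*(⅛) - 411/1129 = (27/4 + √41/8) - 411/1129 = 28839/4516 + √41/8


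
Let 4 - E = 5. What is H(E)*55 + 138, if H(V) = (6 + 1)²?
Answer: 2833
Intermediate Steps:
E = -1 (E = 4 - 1*5 = 4 - 5 = -1)
H(V) = 49 (H(V) = 7² = 49)
H(E)*55 + 138 = 49*55 + 138 = 2695 + 138 = 2833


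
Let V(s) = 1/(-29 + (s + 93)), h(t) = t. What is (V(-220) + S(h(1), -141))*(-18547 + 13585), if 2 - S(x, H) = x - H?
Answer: 18062507/26 ≈ 6.9471e+5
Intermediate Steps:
V(s) = 1/(64 + s) (V(s) = 1/(-29 + (93 + s)) = 1/(64 + s))
S(x, H) = 2 + H - x (S(x, H) = 2 - (x - H) = 2 + (H - x) = 2 + H - x)
(V(-220) + S(h(1), -141))*(-18547 + 13585) = (1/(64 - 220) + (2 - 141 - 1*1))*(-18547 + 13585) = (1/(-156) + (2 - 141 - 1))*(-4962) = (-1/156 - 140)*(-4962) = -21841/156*(-4962) = 18062507/26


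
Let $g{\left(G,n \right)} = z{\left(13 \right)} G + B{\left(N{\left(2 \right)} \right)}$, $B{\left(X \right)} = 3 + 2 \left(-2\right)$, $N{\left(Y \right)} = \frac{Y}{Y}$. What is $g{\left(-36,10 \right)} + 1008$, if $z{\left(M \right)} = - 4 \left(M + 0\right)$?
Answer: $2879$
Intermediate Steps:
$N{\left(Y \right)} = 1$
$B{\left(X \right)} = -1$ ($B{\left(X \right)} = 3 - 4 = -1$)
$z{\left(M \right)} = - 4 M$
$g{\left(G,n \right)} = -1 - 52 G$ ($g{\left(G,n \right)} = \left(-4\right) 13 G - 1 = - 52 G - 1 = -1 - 52 G$)
$g{\left(-36,10 \right)} + 1008 = \left(-1 - -1872\right) + 1008 = \left(-1 + 1872\right) + 1008 = 1871 + 1008 = 2879$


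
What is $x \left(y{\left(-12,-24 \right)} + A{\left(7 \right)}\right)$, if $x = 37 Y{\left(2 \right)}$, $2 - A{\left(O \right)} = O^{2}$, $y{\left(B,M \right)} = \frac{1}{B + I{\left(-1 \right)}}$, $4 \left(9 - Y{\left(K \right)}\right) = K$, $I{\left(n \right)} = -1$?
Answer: $- \frac{192474}{13} \approx -14806.0$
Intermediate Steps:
$Y{\left(K \right)} = 9 - \frac{K}{4}$
$y{\left(B,M \right)} = \frac{1}{-1 + B}$ ($y{\left(B,M \right)} = \frac{1}{B - 1} = \frac{1}{-1 + B}$)
$A{\left(O \right)} = 2 - O^{2}$
$x = \frac{629}{2}$ ($x = 37 \left(9 - \frac{1}{2}\right) = 37 \cdot \frac{17}{2} = \frac{629}{2} \approx 314.5$)
$x \left(y{\left(-12,-24 \right)} + A{\left(7 \right)}\right) = \frac{629 \left(\frac{1}{-1 - 12} + \left(2 - 7^{2}\right)\right)}{2} = \frac{629 \left(\frac{1}{-13} + \left(2 - 49\right)\right)}{2} = \frac{629 \left(- \frac{1}{13} + \left(2 - 49\right)\right)}{2} = \frac{629 \left(- \frac{1}{13} - 47\right)}{2} = \frac{629}{2} \left(- \frac{612}{13}\right) = - \frac{192474}{13}$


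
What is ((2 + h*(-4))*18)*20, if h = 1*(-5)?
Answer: 7920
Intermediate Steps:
h = -5
((2 + h*(-4))*18)*20 = ((2 - 5*(-4))*18)*20 = ((2 + 20)*18)*20 = (22*18)*20 = 396*20 = 7920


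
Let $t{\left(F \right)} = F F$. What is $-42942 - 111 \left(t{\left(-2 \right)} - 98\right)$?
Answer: $-32508$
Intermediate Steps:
$t{\left(F \right)} = F^{2}$
$-42942 - 111 \left(t{\left(-2 \right)} - 98\right) = -42942 - 111 \left(\left(-2\right)^{2} - 98\right) = -42942 - 111 \left(4 - 98\right) = -42942 - -10434 = -42942 + 10434 = -32508$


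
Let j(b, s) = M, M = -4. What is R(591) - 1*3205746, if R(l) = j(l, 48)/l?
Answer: -1894595890/591 ≈ -3.2057e+6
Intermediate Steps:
j(b, s) = -4
R(l) = -4/l
R(591) - 1*3205746 = -4/591 - 1*3205746 = -4*1/591 - 3205746 = -4/591 - 3205746 = -1894595890/591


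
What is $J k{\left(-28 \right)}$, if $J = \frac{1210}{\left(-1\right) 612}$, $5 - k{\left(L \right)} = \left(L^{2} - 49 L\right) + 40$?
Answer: $\frac{1325555}{306} \approx 4331.9$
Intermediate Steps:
$k{\left(L \right)} = -35 - L^{2} + 49 L$ ($k{\left(L \right)} = 5 - \left(\left(L^{2} - 49 L\right) + 40\right) = 5 - \left(40 + L^{2} - 49 L\right) = -35 - L^{2} + 49 L$)
$J = - \frac{605}{306}$ ($J = \frac{1210}{-612} = 1210 \left(- \frac{1}{612}\right) = - \frac{605}{306} \approx -1.9771$)
$J k{\left(-28 \right)} = - \frac{605 \left(-35 - \left(-28\right)^{2} + 49 \left(-28\right)\right)}{306} = - \frac{605 \left(-35 - 784 - 1372\right)}{306} = \left(- \frac{605}{306}\right) \left(-2191\right) = \frac{1325555}{306}$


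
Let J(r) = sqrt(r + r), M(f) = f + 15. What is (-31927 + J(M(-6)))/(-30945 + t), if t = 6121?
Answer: 31927/24824 - 3*sqrt(2)/24824 ≈ 1.2860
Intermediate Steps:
M(f) = 15 + f
J(r) = sqrt(2)*sqrt(r) (J(r) = sqrt(2*r) = sqrt(2)*sqrt(r))
(-31927 + J(M(-6)))/(-30945 + t) = (-31927 + sqrt(2)*sqrt(15 - 6))/(-30945 + 6121) = (-31927 + sqrt(2)*sqrt(9))/(-24824) = (-31927 + sqrt(2)*3)*(-1/24824) = (-31927 + 3*sqrt(2))*(-1/24824) = 31927/24824 - 3*sqrt(2)/24824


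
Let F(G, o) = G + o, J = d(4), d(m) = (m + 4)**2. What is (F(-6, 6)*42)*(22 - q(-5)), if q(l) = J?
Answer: 0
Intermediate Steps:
d(m) = (4 + m)**2
J = 64 (J = (4 + 4)**2 = 8**2 = 64)
q(l) = 64
(F(-6, 6)*42)*(22 - q(-5)) = ((-6 + 6)*42)*(22 - 1*64) = (0*42)*(22 - 64) = 0*(-42) = 0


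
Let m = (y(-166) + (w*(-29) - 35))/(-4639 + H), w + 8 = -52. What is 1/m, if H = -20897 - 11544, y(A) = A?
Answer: -4120/171 ≈ -24.094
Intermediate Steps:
w = -60 (w = -8 - 52 = -60)
H = -32441
m = -171/4120 (m = (-166 + (-60*(-29) - 35))/(-4639 - 32441) = (-166 + (1740 - 35))/(-37080) = (-166 + 1705)*(-1/37080) = 1539*(-1/37080) = -171/4120 ≈ -0.041505)
1/m = 1/(-171/4120) = -4120/171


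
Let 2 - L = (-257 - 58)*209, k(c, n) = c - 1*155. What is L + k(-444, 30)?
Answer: 65238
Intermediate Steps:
k(c, n) = -155 + c (k(c, n) = c - 155 = -155 + c)
L = 65837 (L = 2 - (-257 - 58)*209 = 2 - (-315)*209 = 2 - 1*(-65835) = 2 + 65835 = 65837)
L + k(-444, 30) = 65837 + (-155 - 444) = 65837 - 599 = 65238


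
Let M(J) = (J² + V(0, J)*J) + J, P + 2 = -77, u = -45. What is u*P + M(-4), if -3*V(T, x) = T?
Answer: 3567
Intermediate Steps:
V(T, x) = -T/3
P = -79 (P = -2 - 77 = -79)
M(J) = J + J² (M(J) = (J² + (-⅓*0)*J) + J = (J² + 0*J) + J = (J² + 0) + J = J² + J = J + J²)
u*P + M(-4) = -45*(-79) - 4*(1 - 4) = 3555 - 4*(-3) = 3555 + 12 = 3567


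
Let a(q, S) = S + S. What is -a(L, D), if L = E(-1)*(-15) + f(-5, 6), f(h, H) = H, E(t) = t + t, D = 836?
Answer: -1672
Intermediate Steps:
E(t) = 2*t
L = 36 (L = (2*(-1))*(-15) + 6 = -2*(-15) + 6 = 30 + 6 = 36)
a(q, S) = 2*S
-a(L, D) = -2*836 = -1*1672 = -1672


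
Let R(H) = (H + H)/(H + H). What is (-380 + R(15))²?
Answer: 143641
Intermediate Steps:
R(H) = 1 (R(H) = (2*H)/((2*H)) = (2*H)*(1/(2*H)) = 1)
(-380 + R(15))² = (-380 + 1)² = (-379)² = 143641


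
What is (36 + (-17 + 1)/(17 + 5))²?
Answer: 150544/121 ≈ 1244.2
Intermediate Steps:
(36 + (-17 + 1)/(17 + 5))² = (36 - 16/22)² = (36 - 16*1/22)² = (36 - 8/11)² = (388/11)² = 150544/121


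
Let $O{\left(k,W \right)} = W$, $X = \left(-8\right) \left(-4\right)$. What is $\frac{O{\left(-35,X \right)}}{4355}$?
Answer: $\frac{32}{4355} \approx 0.0073479$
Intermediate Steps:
$X = 32$
$\frac{O{\left(-35,X \right)}}{4355} = \frac{32}{4355}$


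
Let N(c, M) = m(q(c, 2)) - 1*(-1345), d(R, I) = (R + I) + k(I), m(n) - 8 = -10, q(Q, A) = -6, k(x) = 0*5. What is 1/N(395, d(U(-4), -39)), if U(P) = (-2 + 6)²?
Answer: 1/1343 ≈ 0.00074460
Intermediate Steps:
k(x) = 0
m(n) = -2 (m(n) = 8 - 10 = -2)
U(P) = 16 (U(P) = 4² = 16)
d(R, I) = I + R (d(R, I) = (R + I) + 0 = (I + R) + 0 = I + R)
N(c, M) = 1343 (N(c, M) = -2 - 1*(-1345) = -2 + 1345 = 1343)
1/N(395, d(U(-4), -39)) = 1/1343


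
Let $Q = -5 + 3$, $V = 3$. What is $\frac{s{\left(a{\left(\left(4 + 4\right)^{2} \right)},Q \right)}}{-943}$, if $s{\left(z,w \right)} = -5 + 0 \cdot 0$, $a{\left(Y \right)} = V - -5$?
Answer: $\frac{5}{943} \approx 0.0053022$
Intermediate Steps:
$a{\left(Y \right)} = 8$ ($a{\left(Y \right)} = 3 - -5 = 3 + 5 = 8$)
$Q = -2$
$s{\left(z,w \right)} = -5$ ($s{\left(z,w \right)} = -5 + 0 = -5$)
$\frac{s{\left(a{\left(\left(4 + 4\right)^{2} \right)},Q \right)}}{-943} = - \frac{5}{-943} = \left(-5\right) \left(- \frac{1}{943}\right) = \frac{5}{943}$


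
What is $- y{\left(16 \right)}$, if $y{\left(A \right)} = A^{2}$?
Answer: $-256$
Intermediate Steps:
$- y{\left(16 \right)} = - 16^{2} = \left(-1\right) 256 = -256$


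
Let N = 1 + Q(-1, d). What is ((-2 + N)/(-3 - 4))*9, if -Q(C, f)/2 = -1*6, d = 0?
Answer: -99/7 ≈ -14.143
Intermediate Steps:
Q(C, f) = 12 (Q(C, f) = -(-2)*6 = -2*(-6) = 12)
N = 13 (N = 1 + 12 = 13)
((-2 + N)/(-3 - 4))*9 = ((-2 + 13)/(-3 - 4))*9 = (11/(-7))*9 = (11*(-1/7))*9 = -11/7*9 = -99/7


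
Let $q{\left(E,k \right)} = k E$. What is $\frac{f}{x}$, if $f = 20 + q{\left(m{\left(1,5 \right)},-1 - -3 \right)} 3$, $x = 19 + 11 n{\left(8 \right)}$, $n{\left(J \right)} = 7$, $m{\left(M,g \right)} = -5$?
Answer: $- \frac{5}{48} \approx -0.10417$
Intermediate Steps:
$q{\left(E,k \right)} = E k$
$x = 96$ ($x = 19 + 11 \cdot 7 = 19 + 77 = 96$)
$f = -10$ ($f = 20 + - 5 \left(-1 - -3\right) 3 = 20 + - 5 \left(-1 + 3\right) 3 = 20 + \left(-5\right) 2 \cdot 3 = 20 - 30 = -10$)
$\frac{f}{x} = - \frac{10}{96} = \left(-10\right) \frac{1}{96} = - \frac{5}{48}$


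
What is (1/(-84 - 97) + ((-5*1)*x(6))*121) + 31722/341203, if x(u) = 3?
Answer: -112084903066/61757743 ≈ -1814.9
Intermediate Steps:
(1/(-84 - 97) + ((-5*1)*x(6))*121) + 31722/341203 = (1/(-84 - 97) + (-5*1*3)*121) + 31722/341203 = (1/(-181) - 5*3*121) + 31722*(1/341203) = (-1/181 - 15*121) + 31722/341203 = (-1/181 - 1815) + 31722/341203 = -328516/181 + 31722/341203 = -112084903066/61757743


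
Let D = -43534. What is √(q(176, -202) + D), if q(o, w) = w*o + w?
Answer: 2*I*√19822 ≈ 281.58*I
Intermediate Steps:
q(o, w) = w + o*w (q(o, w) = o*w + w = w + o*w)
√(q(176, -202) + D) = √(-202*(1 + 176) - 43534) = √(-202*177 - 43534) = √(-35754 - 43534) = √(-79288) = 2*I*√19822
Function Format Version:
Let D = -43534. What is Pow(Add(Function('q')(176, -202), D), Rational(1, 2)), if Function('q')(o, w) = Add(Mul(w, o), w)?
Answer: Mul(2, I, Pow(19822, Rational(1, 2))) ≈ Mul(281.58, I)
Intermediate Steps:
Function('q')(o, w) = Add(w, Mul(o, w)) (Function('q')(o, w) = Add(Mul(o, w), w) = Add(w, Mul(o, w)))
Pow(Add(Function('q')(176, -202), D), Rational(1, 2)) = Pow(Add(Mul(-202, Add(1, 176)), -43534), Rational(1, 2)) = Pow(Add(Mul(-202, 177), -43534), Rational(1, 2)) = Pow(Add(-35754, -43534), Rational(1, 2)) = Pow(-79288, Rational(1, 2)) = Mul(2, I, Pow(19822, Rational(1, 2)))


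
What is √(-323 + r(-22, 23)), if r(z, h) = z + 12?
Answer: 3*I*√37 ≈ 18.248*I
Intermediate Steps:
r(z, h) = 12 + z
√(-323 + r(-22, 23)) = √(-323 + (12 - 22)) = √(-323 - 10) = √(-333) = 3*I*√37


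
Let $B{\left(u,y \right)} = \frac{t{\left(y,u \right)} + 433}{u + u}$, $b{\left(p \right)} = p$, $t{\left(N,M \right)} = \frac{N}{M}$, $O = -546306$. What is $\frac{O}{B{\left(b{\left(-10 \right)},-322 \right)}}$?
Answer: $\frac{27315300}{1163} \approx 23487.0$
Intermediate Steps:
$B{\left(u,y \right)} = \frac{433 + \frac{y}{u}}{2 u}$ ($B{\left(u,y \right)} = \frac{\frac{y}{u} + 433}{u + u} = \frac{433 + \frac{y}{u}}{2 u}$)
$\frac{O}{B{\left(b{\left(-10 \right)},-322 \right)}} = - \frac{546306}{\frac{1}{2} \cdot \frac{1}{100} \left(-322 + 433 \left(-10\right)\right)} = - \frac{546306}{\frac{1}{2} \cdot \frac{1}{100} \left(-322 - 4330\right)} = - \frac{546306}{\frac{1}{2} \cdot \frac{1}{100} \left(-4652\right)} = - \frac{546306}{- \frac{1163}{50}} = \left(-546306\right) \left(- \frac{50}{1163}\right) = \frac{27315300}{1163}$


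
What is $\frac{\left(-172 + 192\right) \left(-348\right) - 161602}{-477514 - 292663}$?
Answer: $\frac{168562}{770177} \approx 0.21886$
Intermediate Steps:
$\frac{\left(-172 + 192\right) \left(-348\right) - 161602}{-477514 - 292663} = \frac{20 \left(-348\right) - 161602}{-770177} = \left(-6960 - 161602\right) \left(- \frac{1}{770177}\right) = \left(-168562\right) \left(- \frac{1}{770177}\right) = \frac{168562}{770177}$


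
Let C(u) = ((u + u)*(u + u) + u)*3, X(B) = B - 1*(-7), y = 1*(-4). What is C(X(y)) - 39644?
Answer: -39527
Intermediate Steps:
y = -4
X(B) = 7 + B (X(B) = B + 7 = 7 + B)
C(u) = 3*u + 12*u² (C(u) = ((2*u)*(2*u) + u)*3 = (4*u² + u)*3 = (u + 4*u²)*3 = 3*u + 12*u²)
C(X(y)) - 39644 = 3*(7 - 4)*(1 + 4*(7 - 4)) - 39644 = 3*3*(1 + 4*3) - 39644 = 3*3*(1 + 12) - 39644 = 3*3*13 - 39644 = 117 - 39644 = -39527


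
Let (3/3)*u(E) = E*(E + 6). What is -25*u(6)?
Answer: -1800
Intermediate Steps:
u(E) = E*(6 + E) (u(E) = E*(E + 6) = E*(6 + E))
-25*u(6) = -150*(6 + 6) = -150*12 = -25*72 = -1800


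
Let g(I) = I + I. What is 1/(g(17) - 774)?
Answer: -1/740 ≈ -0.0013514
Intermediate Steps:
g(I) = 2*I
1/(g(17) - 774) = 1/(2*17 - 774) = 1/(34 - 774) = 1/(-740) = -1/740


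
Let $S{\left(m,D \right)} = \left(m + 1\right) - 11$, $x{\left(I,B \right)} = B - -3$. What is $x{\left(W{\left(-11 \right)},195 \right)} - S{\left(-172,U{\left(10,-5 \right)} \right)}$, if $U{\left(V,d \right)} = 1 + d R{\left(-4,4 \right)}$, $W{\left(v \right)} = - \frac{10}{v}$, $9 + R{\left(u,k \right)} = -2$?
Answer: $380$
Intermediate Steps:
$R{\left(u,k \right)} = -11$ ($R{\left(u,k \right)} = -9 - 2 = -11$)
$x{\left(I,B \right)} = 3 + B$ ($x{\left(I,B \right)} = B + 3 = 3 + B$)
$U{\left(V,d \right)} = 1 - 11 d$ ($U{\left(V,d \right)} = 1 + d \left(-11\right) = 1 - 11 d$)
$S{\left(m,D \right)} = -10 + m$ ($S{\left(m,D \right)} = \left(1 + m\right) - 11 = -10 + m$)
$x{\left(W{\left(-11 \right)},195 \right)} - S{\left(-172,U{\left(10,-5 \right)} \right)} = \left(3 + 195\right) - \left(-10 - 172\right) = 198 - -182 = 198 + 182 = 380$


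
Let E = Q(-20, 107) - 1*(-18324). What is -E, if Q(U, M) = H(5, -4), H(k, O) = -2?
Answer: -18322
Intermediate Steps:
Q(U, M) = -2
E = 18322 (E = -2 - 1*(-18324) = -2 + 18324 = 18322)
-E = -1*18322 = -18322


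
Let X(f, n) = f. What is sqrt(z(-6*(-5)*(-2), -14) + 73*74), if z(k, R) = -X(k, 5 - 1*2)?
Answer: sqrt(5462) ≈ 73.905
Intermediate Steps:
z(k, R) = -k
sqrt(z(-6*(-5)*(-2), -14) + 73*74) = sqrt(-(-6*(-5))*(-2) + 73*74) = sqrt(-30*(-2) + 5402) = sqrt(-1*(-60) + 5402) = sqrt(60 + 5402) = sqrt(5462)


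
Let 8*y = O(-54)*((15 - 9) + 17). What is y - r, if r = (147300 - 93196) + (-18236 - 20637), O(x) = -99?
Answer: -124125/8 ≈ -15516.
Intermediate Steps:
y = -2277/8 (y = (-99*((15 - 9) + 17))/8 = (-99*(6 + 17))/8 = (-99*23)/8 = (⅛)*(-2277) = -2277/8 ≈ -284.63)
r = 15231 (r = 54104 - 38873 = 15231)
y - r = -2277/8 - 1*15231 = -2277/8 - 15231 = -124125/8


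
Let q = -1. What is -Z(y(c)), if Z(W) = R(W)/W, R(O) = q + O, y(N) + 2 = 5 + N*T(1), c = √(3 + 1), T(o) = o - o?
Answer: -⅔ ≈ -0.66667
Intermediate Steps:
T(o) = 0
c = 2 (c = √4 = 2)
y(N) = 3 (y(N) = -2 + (5 + N*0) = -2 + (5 + 0) = -2 + 5 = 3)
R(O) = -1 + O
Z(W) = (-1 + W)/W
-Z(y(c)) = -(-1 + 3)/3 = -2/3 = -1*⅔ = -⅔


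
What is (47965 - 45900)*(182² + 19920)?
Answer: 109535860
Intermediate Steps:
(47965 - 45900)*(182² + 19920) = 2065*(33124 + 19920) = 2065*53044 = 109535860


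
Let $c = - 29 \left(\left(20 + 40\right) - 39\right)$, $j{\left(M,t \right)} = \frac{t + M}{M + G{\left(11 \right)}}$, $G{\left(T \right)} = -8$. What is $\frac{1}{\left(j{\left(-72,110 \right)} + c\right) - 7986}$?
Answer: $- \frac{40}{343819} \approx -0.00011634$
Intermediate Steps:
$j{\left(M,t \right)} = \frac{M + t}{-8 + M}$ ($j{\left(M,t \right)} = \frac{t + M}{M - 8} = \frac{M + t}{-8 + M}$)
$c = -609$ ($c = - 29 \left(60 - 39\right) = \left(-29\right) 21 = -609$)
$\frac{1}{\left(j{\left(-72,110 \right)} + c\right) - 7986} = \frac{1}{\left(\frac{-72 + 110}{-8 - 72} - 609\right) - 7986} = \frac{1}{\left(\frac{1}{-80} \cdot 38 - 609\right) - 7986} = \frac{1}{\left(\left(- \frac{1}{80}\right) 38 - 609\right) - 7986} = \frac{1}{\left(- \frac{19}{40} - 609\right) - 7986} = \frac{1}{- \frac{24379}{40} - 7986} = \frac{1}{- \frac{343819}{40}} = - \frac{40}{343819}$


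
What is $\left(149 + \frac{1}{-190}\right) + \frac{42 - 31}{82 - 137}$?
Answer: $\frac{28271}{190} \approx 148.79$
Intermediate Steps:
$\left(149 + \frac{1}{-190}\right) + \frac{42 - 31}{82 - 137} = \left(149 - \frac{1}{190}\right) + \frac{11}{-55} = \frac{28309}{190} + 11 \left(- \frac{1}{55}\right) = \frac{28309}{190} - \frac{1}{5} = \frac{28271}{190}$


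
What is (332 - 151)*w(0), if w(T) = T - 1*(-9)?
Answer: 1629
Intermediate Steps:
w(T) = 9 + T (w(T) = T + 9 = 9 + T)
(332 - 151)*w(0) = (332 - 151)*(9 + 0) = 181*9 = 1629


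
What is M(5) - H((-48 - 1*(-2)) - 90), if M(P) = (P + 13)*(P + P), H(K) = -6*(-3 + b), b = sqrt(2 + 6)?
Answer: 162 + 12*sqrt(2) ≈ 178.97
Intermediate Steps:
b = 2*sqrt(2) (b = sqrt(8) = 2*sqrt(2) ≈ 2.8284)
H(K) = 18 - 12*sqrt(2) (H(K) = -6*(-3 + 2*sqrt(2)) = 18 - 12*sqrt(2))
M(P) = 2*P*(13 + P) (M(P) = (13 + P)*(2*P) = 2*P*(13 + P))
M(5) - H((-48 - 1*(-2)) - 90) = 2*5*(13 + 5) - (18 - 12*sqrt(2)) = 2*5*18 + (-18 + 12*sqrt(2)) = 180 + (-18 + 12*sqrt(2)) = 162 + 12*sqrt(2)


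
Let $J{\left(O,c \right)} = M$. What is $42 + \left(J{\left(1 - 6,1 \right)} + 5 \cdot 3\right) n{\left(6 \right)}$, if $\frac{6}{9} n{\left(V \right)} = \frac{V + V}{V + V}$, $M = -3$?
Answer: $60$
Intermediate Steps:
$J{\left(O,c \right)} = -3$
$n{\left(V \right)} = \frac{3}{2}$ ($n{\left(V \right)} = \frac{3 \frac{V + V}{V + V}}{2} = \frac{3 \frac{2 V}{2 V}}{2} = \frac{3 \cdot 2 V \frac{1}{2 V}}{2} = \frac{3}{2} \cdot 1 = \frac{3}{2}$)
$42 + \left(J{\left(1 - 6,1 \right)} + 5 \cdot 3\right) n{\left(6 \right)} = 42 + \left(-3 + 5 \cdot 3\right) \frac{3}{2} = 42 + \left(-3 + 15\right) \frac{3}{2} = 42 + 12 \cdot \frac{3}{2} = 42 + 18 = 60$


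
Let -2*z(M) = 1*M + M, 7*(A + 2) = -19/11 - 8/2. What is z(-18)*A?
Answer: -558/11 ≈ -50.727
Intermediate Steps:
A = -31/11 (A = -2 + (-19/11 - 8/2)/7 = -2 + (-19*1/11 - 8*1/2)/7 = -2 + (-19/11 - 4)/7 = -2 + (1/7)*(-63/11) = -2 - 9/11 = -31/11 ≈ -2.8182)
z(M) = -M (z(M) = -(1*M + M)/2 = -(M + M)/2 = -M)
z(-18)*A = -1*(-18)*(-31/11) = 18*(-31/11) = -558/11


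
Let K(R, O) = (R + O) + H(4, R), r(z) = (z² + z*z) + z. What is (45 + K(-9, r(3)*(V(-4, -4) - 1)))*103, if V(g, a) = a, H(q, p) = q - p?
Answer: -5768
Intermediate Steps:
r(z) = z + 2*z² (r(z) = (z² + z²) + z = 2*z² + z = z + 2*z²)
K(R, O) = 4 + O (K(R, O) = (R + O) + (4 - R) = (O + R) + (4 - R) = 4 + O)
(45 + K(-9, r(3)*(V(-4, -4) - 1)))*103 = (45 + (4 + (3*(1 + 2*3))*(-4 - 1)))*103 = (45 + (4 + (3*(1 + 6))*(-5)))*103 = (45 + (4 + (3*7)*(-5)))*103 = (45 + (4 + 21*(-5)))*103 = (45 + (4 - 105))*103 = (45 - 101)*103 = -56*103 = -5768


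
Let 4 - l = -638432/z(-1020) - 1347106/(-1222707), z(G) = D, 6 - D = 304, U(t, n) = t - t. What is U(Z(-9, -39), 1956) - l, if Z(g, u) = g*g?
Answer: 389779623134/182183343 ≈ 2139.5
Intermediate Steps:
Z(g, u) = g²
U(t, n) = 0
D = -298 (D = 6 - 1*304 = 6 - 304 = -298)
z(G) = -298
l = -389779623134/182183343 (l = 4 - (-638432/(-298) - 1347106/(-1222707)) = 4 - (-638432*(-1/298) - 1347106*(-1/1222707)) = 4 - (319216/149 + 1347106/1222707) = 4 - 1*390508356506/182183343 = 4 - 390508356506/182183343 = -389779623134/182183343 ≈ -2139.5)
U(Z(-9, -39), 1956) - l = 0 - 1*(-389779623134/182183343) = 0 + 389779623134/182183343 = 389779623134/182183343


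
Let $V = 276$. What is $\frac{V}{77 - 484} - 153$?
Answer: $- \frac{62547}{407} \approx -153.68$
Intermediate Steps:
$\frac{V}{77 - 484} - 153 = \frac{1}{77 - 484} \cdot 276 - 153 = \frac{1}{-407} \cdot 276 - 153 = \left(- \frac{1}{407}\right) 276 - 153 = - \frac{276}{407} - 153 = - \frac{62547}{407}$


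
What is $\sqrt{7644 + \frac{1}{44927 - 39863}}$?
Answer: $\frac{\sqrt{49005868722}}{2532} \approx 87.43$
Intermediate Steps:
$\sqrt{7644 + \frac{1}{44927 - 39863}} = \sqrt{7644 + \frac{1}{5064}} = \sqrt{\frac{38709217}{5064}} = \frac{\sqrt{49005868722}}{2532}$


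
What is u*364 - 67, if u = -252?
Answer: -91795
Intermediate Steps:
u*364 - 67 = -252*364 - 67 = -91728 - 67 = -91795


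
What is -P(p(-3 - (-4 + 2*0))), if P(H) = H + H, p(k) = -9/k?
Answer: 18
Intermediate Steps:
P(H) = 2*H
-P(p(-3 - (-4 + 2*0))) = -2*(-9/(-3 - (-4 + 2*0))) = -2*(-9/(-3 - (-4 + 0))) = -2*(-9/(-3 - 1*(-4))) = -2*(-9/(-3 + 4)) = -2*(-9/1) = -2*(-9*1) = -2*(-9) = -1*(-18) = 18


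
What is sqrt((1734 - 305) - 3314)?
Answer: I*sqrt(1885) ≈ 43.417*I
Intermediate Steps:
sqrt((1734 - 305) - 3314) = sqrt(1429 - 3314) = sqrt(-1885) = I*sqrt(1885)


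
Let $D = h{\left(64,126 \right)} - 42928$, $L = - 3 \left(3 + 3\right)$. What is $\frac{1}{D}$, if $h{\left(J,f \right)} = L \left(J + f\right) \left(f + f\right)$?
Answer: $- \frac{1}{904768} \approx -1.1053 \cdot 10^{-6}$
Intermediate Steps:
$L = -18$ ($L = \left(-3\right) 6 = -18$)
$h{\left(J,f \right)} = 2 f \left(- 18 J - 18 f\right)$ ($h{\left(J,f \right)} = - 18 \left(J + f\right) \left(f + f\right) = \left(- 18 J - 18 f\right) 2 f = 2 f \left(- 18 J - 18 f\right)$)
$D = -904768$ ($D = \left(-36\right) 126 \left(64 + 126\right) - 42928 = \left(-36\right) 126 \cdot 190 - 42928 = -861840 - 42928 = -904768$)
$\frac{1}{D} = \frac{1}{-904768} = - \frac{1}{904768}$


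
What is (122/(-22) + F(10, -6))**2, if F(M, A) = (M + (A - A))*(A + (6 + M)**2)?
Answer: 752898721/121 ≈ 6.2223e+6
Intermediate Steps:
F(M, A) = M*(A + (6 + M)**2) (F(M, A) = (M + 0)*(A + (6 + M)**2) = M*(A + (6 + M)**2))
(122/(-22) + F(10, -6))**2 = (122/(-22) + 10*(-6 + (6 + 10)**2))**2 = (122*(-1/22) + 10*(-6 + 16**2))**2 = (-61/11 + 10*(-6 + 256))**2 = (-61/11 + 10*250)**2 = (-61/11 + 2500)**2 = (27439/11)**2 = 752898721/121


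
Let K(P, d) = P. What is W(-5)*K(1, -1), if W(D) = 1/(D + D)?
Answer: -⅒ ≈ -0.10000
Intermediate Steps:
W(D) = 1/(2*D)
W(-5)*K(1, -1) = ((½)/(-5))*1 = ((½)*(-⅕))*1 = -⅒*1 = -⅒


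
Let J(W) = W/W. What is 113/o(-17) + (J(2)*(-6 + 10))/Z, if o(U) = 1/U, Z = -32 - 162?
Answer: -186339/97 ≈ -1921.0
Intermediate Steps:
J(W) = 1
Z = -194
113/o(-17) + (J(2)*(-6 + 10))/Z = 113/(1/(-17)) + (1*(-6 + 10))/(-194) = 113/(-1/17) + (1*4)*(-1/194) = 113*(-17) + 4*(-1/194) = -1921 - 2/97 = -186339/97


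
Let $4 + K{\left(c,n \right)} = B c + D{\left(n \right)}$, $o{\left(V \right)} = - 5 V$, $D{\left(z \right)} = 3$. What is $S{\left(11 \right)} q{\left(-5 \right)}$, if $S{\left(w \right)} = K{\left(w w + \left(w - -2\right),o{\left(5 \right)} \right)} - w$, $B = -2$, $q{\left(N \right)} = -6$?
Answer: $1680$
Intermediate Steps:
$K{\left(c,n \right)} = -1 - 2 c$ ($K{\left(c,n \right)} = -4 - \left(-3 + 2 c\right) = -1 - 2 c$)
$S{\left(w \right)} = -5 - 3 w - 2 w^{2}$ ($S{\left(w \right)} = \left(-1 - 2 \left(w w + \left(w - -2\right)\right)\right) - w = \left(-1 - 2 \left(w^{2} + \left(w + 2\right)\right)\right) - w = \left(-1 - 2 \left(w^{2} + \left(2 + w\right)\right)\right) - w = \left(-1 - 2 \left(2 + w + w^{2}\right)\right) - w = \left(-1 - \left(4 + 2 w + 2 w^{2}\right)\right) - w = \left(-5 - 2 w - 2 w^{2}\right) - w = -5 - 3 w - 2 w^{2}$)
$S{\left(11 \right)} q{\left(-5 \right)} = \left(-5 - 33 - 2 \cdot 11^{2}\right) \left(-6\right) = \left(-5 - 33 - 242\right) \left(-6\right) = \left(-280\right) \left(-6\right) = 1680$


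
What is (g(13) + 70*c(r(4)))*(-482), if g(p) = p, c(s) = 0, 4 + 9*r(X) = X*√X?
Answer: -6266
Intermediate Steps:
r(X) = -4/9 + X^(3/2)/9 (r(X) = -4/9 + (X*√X)/9 = -4/9 + X^(3/2)/9)
(g(13) + 70*c(r(4)))*(-482) = (13 + 70*0)*(-482) = (13 + 0)*(-482) = 13*(-482) = -6266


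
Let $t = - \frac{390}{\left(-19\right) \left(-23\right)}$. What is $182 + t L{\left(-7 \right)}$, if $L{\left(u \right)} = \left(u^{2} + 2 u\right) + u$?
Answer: $\frac{68614}{437} \approx 157.01$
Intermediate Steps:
$L{\left(u \right)} = u^{2} + 3 u$
$t = - \frac{390}{437} \approx -0.89245$
$182 + t L{\left(-7 \right)} = 182 - \frac{390 \left(- 7 \left(3 - 7\right)\right)}{437} = 182 - \frac{390 \left(\left(-7\right) \left(-4\right)\right)}{437} = 182 - \frac{10920}{437} = \frac{68614}{437}$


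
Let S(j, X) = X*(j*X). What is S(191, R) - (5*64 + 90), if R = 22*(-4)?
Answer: 1478694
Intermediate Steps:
R = -88
S(j, X) = j*X² (S(j, X) = X*(X*j) = j*X²)
S(191, R) - (5*64 + 90) = 191*(-88)² - (5*64 + 90) = 191*7744 - (320 + 90) = 1479104 - 1*410 = 1479104 - 410 = 1478694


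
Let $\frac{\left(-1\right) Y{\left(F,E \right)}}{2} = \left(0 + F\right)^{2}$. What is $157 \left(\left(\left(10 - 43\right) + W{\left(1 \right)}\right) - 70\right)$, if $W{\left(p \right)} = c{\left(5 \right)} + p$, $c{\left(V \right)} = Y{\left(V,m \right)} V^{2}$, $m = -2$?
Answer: $-212264$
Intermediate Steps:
$Y{\left(F,E \right)} = - 2 F^{2}$ ($Y{\left(F,E \right)} = - 2 \left(0 + F\right)^{2} = - 2 F^{2}$)
$c{\left(V \right)} = - 2 V^{4}$ ($c{\left(V \right)} = - 2 V^{2} V^{2} = - 2 V^{4}$)
$W{\left(p \right)} = -1250 + p$ ($W{\left(p \right)} = - 2 \cdot 5^{4} + p = \left(-2\right) 625 + p = -1250 + p$)
$157 \left(\left(\left(10 - 43\right) + W{\left(1 \right)}\right) - 70\right) = 157 \left(\left(\left(10 - 43\right) + \left(-1250 + 1\right)\right) - 70\right) = 157 \left(\left(-33 - 1249\right) - 70\right) = 157 \left(-1282 - 70\right) = 157 \left(-1352\right) = -212264$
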